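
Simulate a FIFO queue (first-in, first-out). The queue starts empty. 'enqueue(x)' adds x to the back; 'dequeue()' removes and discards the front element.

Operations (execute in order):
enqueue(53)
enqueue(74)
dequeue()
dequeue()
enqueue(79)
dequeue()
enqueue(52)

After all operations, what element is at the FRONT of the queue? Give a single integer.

enqueue(53): queue = [53]
enqueue(74): queue = [53, 74]
dequeue(): queue = [74]
dequeue(): queue = []
enqueue(79): queue = [79]
dequeue(): queue = []
enqueue(52): queue = [52]

Answer: 52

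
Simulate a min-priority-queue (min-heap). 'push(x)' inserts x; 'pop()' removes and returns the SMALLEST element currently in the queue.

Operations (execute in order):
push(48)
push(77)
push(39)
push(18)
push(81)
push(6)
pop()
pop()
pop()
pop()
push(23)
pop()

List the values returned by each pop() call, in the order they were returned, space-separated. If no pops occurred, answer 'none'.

Answer: 6 18 39 48 23

Derivation:
push(48): heap contents = [48]
push(77): heap contents = [48, 77]
push(39): heap contents = [39, 48, 77]
push(18): heap contents = [18, 39, 48, 77]
push(81): heap contents = [18, 39, 48, 77, 81]
push(6): heap contents = [6, 18, 39, 48, 77, 81]
pop() → 6: heap contents = [18, 39, 48, 77, 81]
pop() → 18: heap contents = [39, 48, 77, 81]
pop() → 39: heap contents = [48, 77, 81]
pop() → 48: heap contents = [77, 81]
push(23): heap contents = [23, 77, 81]
pop() → 23: heap contents = [77, 81]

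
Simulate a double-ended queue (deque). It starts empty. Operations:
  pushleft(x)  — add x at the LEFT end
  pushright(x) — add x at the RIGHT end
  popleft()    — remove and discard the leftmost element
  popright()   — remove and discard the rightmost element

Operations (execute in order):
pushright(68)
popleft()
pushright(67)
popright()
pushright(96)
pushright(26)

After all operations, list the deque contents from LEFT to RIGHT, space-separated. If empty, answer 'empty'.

pushright(68): [68]
popleft(): []
pushright(67): [67]
popright(): []
pushright(96): [96]
pushright(26): [96, 26]

Answer: 96 26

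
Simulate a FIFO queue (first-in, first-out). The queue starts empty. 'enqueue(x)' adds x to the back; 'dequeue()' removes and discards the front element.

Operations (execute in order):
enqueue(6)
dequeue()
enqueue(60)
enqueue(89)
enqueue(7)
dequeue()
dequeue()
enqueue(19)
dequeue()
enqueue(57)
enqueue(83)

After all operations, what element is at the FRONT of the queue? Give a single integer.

Answer: 19

Derivation:
enqueue(6): queue = [6]
dequeue(): queue = []
enqueue(60): queue = [60]
enqueue(89): queue = [60, 89]
enqueue(7): queue = [60, 89, 7]
dequeue(): queue = [89, 7]
dequeue(): queue = [7]
enqueue(19): queue = [7, 19]
dequeue(): queue = [19]
enqueue(57): queue = [19, 57]
enqueue(83): queue = [19, 57, 83]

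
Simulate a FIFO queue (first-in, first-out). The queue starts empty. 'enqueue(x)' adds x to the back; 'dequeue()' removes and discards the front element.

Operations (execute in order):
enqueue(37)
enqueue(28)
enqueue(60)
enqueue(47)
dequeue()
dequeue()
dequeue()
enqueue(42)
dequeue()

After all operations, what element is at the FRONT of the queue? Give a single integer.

Answer: 42

Derivation:
enqueue(37): queue = [37]
enqueue(28): queue = [37, 28]
enqueue(60): queue = [37, 28, 60]
enqueue(47): queue = [37, 28, 60, 47]
dequeue(): queue = [28, 60, 47]
dequeue(): queue = [60, 47]
dequeue(): queue = [47]
enqueue(42): queue = [47, 42]
dequeue(): queue = [42]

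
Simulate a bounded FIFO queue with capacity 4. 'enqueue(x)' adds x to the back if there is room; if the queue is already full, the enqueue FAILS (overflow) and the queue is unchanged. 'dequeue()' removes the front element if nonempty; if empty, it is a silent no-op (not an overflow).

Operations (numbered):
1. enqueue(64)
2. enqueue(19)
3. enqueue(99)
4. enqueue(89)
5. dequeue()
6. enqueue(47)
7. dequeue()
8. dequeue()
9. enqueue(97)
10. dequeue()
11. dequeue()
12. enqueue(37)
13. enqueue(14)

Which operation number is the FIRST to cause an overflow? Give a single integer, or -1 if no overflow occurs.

Answer: -1

Derivation:
1. enqueue(64): size=1
2. enqueue(19): size=2
3. enqueue(99): size=3
4. enqueue(89): size=4
5. dequeue(): size=3
6. enqueue(47): size=4
7. dequeue(): size=3
8. dequeue(): size=2
9. enqueue(97): size=3
10. dequeue(): size=2
11. dequeue(): size=1
12. enqueue(37): size=2
13. enqueue(14): size=3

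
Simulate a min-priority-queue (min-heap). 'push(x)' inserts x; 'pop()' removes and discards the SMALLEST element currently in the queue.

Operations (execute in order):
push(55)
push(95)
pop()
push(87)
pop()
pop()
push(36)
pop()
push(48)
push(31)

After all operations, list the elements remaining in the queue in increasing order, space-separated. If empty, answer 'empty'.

push(55): heap contents = [55]
push(95): heap contents = [55, 95]
pop() → 55: heap contents = [95]
push(87): heap contents = [87, 95]
pop() → 87: heap contents = [95]
pop() → 95: heap contents = []
push(36): heap contents = [36]
pop() → 36: heap contents = []
push(48): heap contents = [48]
push(31): heap contents = [31, 48]

Answer: 31 48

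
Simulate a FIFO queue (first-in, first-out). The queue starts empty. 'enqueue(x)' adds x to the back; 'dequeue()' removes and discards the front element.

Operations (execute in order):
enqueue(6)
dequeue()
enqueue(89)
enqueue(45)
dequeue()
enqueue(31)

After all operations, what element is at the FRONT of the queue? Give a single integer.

enqueue(6): queue = [6]
dequeue(): queue = []
enqueue(89): queue = [89]
enqueue(45): queue = [89, 45]
dequeue(): queue = [45]
enqueue(31): queue = [45, 31]

Answer: 45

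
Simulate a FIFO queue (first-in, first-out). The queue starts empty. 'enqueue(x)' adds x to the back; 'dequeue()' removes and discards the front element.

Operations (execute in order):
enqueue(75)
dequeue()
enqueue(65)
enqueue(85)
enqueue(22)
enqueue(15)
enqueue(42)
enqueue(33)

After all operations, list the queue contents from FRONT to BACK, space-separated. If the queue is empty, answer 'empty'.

enqueue(75): [75]
dequeue(): []
enqueue(65): [65]
enqueue(85): [65, 85]
enqueue(22): [65, 85, 22]
enqueue(15): [65, 85, 22, 15]
enqueue(42): [65, 85, 22, 15, 42]
enqueue(33): [65, 85, 22, 15, 42, 33]

Answer: 65 85 22 15 42 33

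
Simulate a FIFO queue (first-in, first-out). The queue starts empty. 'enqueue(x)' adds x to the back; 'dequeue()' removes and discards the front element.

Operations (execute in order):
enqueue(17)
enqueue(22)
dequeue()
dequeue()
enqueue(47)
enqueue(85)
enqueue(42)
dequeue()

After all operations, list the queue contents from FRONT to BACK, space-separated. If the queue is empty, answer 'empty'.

enqueue(17): [17]
enqueue(22): [17, 22]
dequeue(): [22]
dequeue(): []
enqueue(47): [47]
enqueue(85): [47, 85]
enqueue(42): [47, 85, 42]
dequeue(): [85, 42]

Answer: 85 42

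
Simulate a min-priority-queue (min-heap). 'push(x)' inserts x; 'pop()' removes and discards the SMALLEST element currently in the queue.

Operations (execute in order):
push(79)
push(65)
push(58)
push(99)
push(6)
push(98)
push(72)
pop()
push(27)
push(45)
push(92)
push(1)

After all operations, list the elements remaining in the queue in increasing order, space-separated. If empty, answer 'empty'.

Answer: 1 27 45 58 65 72 79 92 98 99

Derivation:
push(79): heap contents = [79]
push(65): heap contents = [65, 79]
push(58): heap contents = [58, 65, 79]
push(99): heap contents = [58, 65, 79, 99]
push(6): heap contents = [6, 58, 65, 79, 99]
push(98): heap contents = [6, 58, 65, 79, 98, 99]
push(72): heap contents = [6, 58, 65, 72, 79, 98, 99]
pop() → 6: heap contents = [58, 65, 72, 79, 98, 99]
push(27): heap contents = [27, 58, 65, 72, 79, 98, 99]
push(45): heap contents = [27, 45, 58, 65, 72, 79, 98, 99]
push(92): heap contents = [27, 45, 58, 65, 72, 79, 92, 98, 99]
push(1): heap contents = [1, 27, 45, 58, 65, 72, 79, 92, 98, 99]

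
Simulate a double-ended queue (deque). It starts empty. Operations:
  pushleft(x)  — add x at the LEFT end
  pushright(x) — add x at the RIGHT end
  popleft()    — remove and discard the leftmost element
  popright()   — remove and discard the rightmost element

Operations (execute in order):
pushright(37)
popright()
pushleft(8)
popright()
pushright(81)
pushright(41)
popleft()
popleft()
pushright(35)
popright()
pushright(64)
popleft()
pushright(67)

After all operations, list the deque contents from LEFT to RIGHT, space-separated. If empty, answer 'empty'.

pushright(37): [37]
popright(): []
pushleft(8): [8]
popright(): []
pushright(81): [81]
pushright(41): [81, 41]
popleft(): [41]
popleft(): []
pushright(35): [35]
popright(): []
pushright(64): [64]
popleft(): []
pushright(67): [67]

Answer: 67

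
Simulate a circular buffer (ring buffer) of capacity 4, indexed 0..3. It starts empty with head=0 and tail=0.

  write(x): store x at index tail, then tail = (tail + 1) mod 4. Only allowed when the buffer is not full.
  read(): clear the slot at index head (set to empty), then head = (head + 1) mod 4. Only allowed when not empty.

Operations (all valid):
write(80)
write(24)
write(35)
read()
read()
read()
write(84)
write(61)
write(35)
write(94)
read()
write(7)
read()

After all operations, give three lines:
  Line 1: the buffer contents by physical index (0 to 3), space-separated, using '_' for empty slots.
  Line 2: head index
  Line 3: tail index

write(80): buf=[80 _ _ _], head=0, tail=1, size=1
write(24): buf=[80 24 _ _], head=0, tail=2, size=2
write(35): buf=[80 24 35 _], head=0, tail=3, size=3
read(): buf=[_ 24 35 _], head=1, tail=3, size=2
read(): buf=[_ _ 35 _], head=2, tail=3, size=1
read(): buf=[_ _ _ _], head=3, tail=3, size=0
write(84): buf=[_ _ _ 84], head=3, tail=0, size=1
write(61): buf=[61 _ _ 84], head=3, tail=1, size=2
write(35): buf=[61 35 _ 84], head=3, tail=2, size=3
write(94): buf=[61 35 94 84], head=3, tail=3, size=4
read(): buf=[61 35 94 _], head=0, tail=3, size=3
write(7): buf=[61 35 94 7], head=0, tail=0, size=4
read(): buf=[_ 35 94 7], head=1, tail=0, size=3

Answer: _ 35 94 7
1
0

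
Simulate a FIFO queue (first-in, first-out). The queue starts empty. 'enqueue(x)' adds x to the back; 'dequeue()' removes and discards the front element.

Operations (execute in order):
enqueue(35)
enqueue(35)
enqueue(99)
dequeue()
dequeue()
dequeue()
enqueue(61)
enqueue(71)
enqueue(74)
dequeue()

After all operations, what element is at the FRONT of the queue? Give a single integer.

Answer: 71

Derivation:
enqueue(35): queue = [35]
enqueue(35): queue = [35, 35]
enqueue(99): queue = [35, 35, 99]
dequeue(): queue = [35, 99]
dequeue(): queue = [99]
dequeue(): queue = []
enqueue(61): queue = [61]
enqueue(71): queue = [61, 71]
enqueue(74): queue = [61, 71, 74]
dequeue(): queue = [71, 74]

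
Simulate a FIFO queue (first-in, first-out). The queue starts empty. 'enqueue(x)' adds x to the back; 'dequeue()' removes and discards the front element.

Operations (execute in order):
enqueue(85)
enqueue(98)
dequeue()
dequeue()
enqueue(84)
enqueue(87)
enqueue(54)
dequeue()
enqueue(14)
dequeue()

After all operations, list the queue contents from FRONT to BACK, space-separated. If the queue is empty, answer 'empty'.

Answer: 54 14

Derivation:
enqueue(85): [85]
enqueue(98): [85, 98]
dequeue(): [98]
dequeue(): []
enqueue(84): [84]
enqueue(87): [84, 87]
enqueue(54): [84, 87, 54]
dequeue(): [87, 54]
enqueue(14): [87, 54, 14]
dequeue(): [54, 14]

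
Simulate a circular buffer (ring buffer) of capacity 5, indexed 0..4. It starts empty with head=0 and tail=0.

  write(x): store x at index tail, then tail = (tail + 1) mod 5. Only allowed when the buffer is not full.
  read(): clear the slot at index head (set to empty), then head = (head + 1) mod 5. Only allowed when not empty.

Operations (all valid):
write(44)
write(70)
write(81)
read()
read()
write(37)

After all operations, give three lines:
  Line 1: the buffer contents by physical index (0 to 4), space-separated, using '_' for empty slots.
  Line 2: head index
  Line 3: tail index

Answer: _ _ 81 37 _
2
4

Derivation:
write(44): buf=[44 _ _ _ _], head=0, tail=1, size=1
write(70): buf=[44 70 _ _ _], head=0, tail=2, size=2
write(81): buf=[44 70 81 _ _], head=0, tail=3, size=3
read(): buf=[_ 70 81 _ _], head=1, tail=3, size=2
read(): buf=[_ _ 81 _ _], head=2, tail=3, size=1
write(37): buf=[_ _ 81 37 _], head=2, tail=4, size=2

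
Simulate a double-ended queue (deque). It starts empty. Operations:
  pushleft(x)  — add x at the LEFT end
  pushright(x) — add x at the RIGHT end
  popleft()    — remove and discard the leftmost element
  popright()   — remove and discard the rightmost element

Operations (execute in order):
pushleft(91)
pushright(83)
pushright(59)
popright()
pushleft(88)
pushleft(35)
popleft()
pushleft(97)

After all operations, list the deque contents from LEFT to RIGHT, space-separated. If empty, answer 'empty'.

Answer: 97 88 91 83

Derivation:
pushleft(91): [91]
pushright(83): [91, 83]
pushright(59): [91, 83, 59]
popright(): [91, 83]
pushleft(88): [88, 91, 83]
pushleft(35): [35, 88, 91, 83]
popleft(): [88, 91, 83]
pushleft(97): [97, 88, 91, 83]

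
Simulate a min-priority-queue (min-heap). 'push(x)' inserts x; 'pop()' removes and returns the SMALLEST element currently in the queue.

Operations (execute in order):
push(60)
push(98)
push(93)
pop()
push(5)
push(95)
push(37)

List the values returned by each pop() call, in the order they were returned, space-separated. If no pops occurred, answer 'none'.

Answer: 60

Derivation:
push(60): heap contents = [60]
push(98): heap contents = [60, 98]
push(93): heap contents = [60, 93, 98]
pop() → 60: heap contents = [93, 98]
push(5): heap contents = [5, 93, 98]
push(95): heap contents = [5, 93, 95, 98]
push(37): heap contents = [5, 37, 93, 95, 98]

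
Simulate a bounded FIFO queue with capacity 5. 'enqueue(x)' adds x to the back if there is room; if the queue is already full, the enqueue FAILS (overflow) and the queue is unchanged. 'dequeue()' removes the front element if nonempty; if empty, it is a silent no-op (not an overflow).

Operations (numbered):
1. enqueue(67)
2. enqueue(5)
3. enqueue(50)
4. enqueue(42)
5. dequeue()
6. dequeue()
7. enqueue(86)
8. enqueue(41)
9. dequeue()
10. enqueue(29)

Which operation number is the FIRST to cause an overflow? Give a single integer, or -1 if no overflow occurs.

Answer: -1

Derivation:
1. enqueue(67): size=1
2. enqueue(5): size=2
3. enqueue(50): size=3
4. enqueue(42): size=4
5. dequeue(): size=3
6. dequeue(): size=2
7. enqueue(86): size=3
8. enqueue(41): size=4
9. dequeue(): size=3
10. enqueue(29): size=4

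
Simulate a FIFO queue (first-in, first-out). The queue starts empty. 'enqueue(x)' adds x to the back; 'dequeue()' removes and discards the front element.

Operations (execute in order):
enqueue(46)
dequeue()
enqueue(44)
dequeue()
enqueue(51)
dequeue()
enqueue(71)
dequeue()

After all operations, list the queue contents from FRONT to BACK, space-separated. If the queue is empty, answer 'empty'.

Answer: empty

Derivation:
enqueue(46): [46]
dequeue(): []
enqueue(44): [44]
dequeue(): []
enqueue(51): [51]
dequeue(): []
enqueue(71): [71]
dequeue(): []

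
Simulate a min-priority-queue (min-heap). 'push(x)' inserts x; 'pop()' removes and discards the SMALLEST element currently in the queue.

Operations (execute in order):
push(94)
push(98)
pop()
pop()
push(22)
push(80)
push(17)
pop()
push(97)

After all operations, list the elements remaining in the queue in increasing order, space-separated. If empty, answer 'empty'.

Answer: 22 80 97

Derivation:
push(94): heap contents = [94]
push(98): heap contents = [94, 98]
pop() → 94: heap contents = [98]
pop() → 98: heap contents = []
push(22): heap contents = [22]
push(80): heap contents = [22, 80]
push(17): heap contents = [17, 22, 80]
pop() → 17: heap contents = [22, 80]
push(97): heap contents = [22, 80, 97]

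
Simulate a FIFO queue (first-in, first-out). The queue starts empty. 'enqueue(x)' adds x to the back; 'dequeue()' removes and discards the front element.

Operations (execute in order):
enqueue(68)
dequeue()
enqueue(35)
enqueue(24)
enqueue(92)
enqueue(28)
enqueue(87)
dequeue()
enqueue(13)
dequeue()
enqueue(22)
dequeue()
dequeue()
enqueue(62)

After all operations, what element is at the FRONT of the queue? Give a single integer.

Answer: 87

Derivation:
enqueue(68): queue = [68]
dequeue(): queue = []
enqueue(35): queue = [35]
enqueue(24): queue = [35, 24]
enqueue(92): queue = [35, 24, 92]
enqueue(28): queue = [35, 24, 92, 28]
enqueue(87): queue = [35, 24, 92, 28, 87]
dequeue(): queue = [24, 92, 28, 87]
enqueue(13): queue = [24, 92, 28, 87, 13]
dequeue(): queue = [92, 28, 87, 13]
enqueue(22): queue = [92, 28, 87, 13, 22]
dequeue(): queue = [28, 87, 13, 22]
dequeue(): queue = [87, 13, 22]
enqueue(62): queue = [87, 13, 22, 62]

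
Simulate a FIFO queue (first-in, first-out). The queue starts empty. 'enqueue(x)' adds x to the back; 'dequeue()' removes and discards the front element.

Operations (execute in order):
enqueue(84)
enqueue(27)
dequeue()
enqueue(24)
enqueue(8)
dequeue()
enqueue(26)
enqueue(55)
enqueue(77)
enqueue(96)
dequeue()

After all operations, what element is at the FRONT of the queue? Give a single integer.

enqueue(84): queue = [84]
enqueue(27): queue = [84, 27]
dequeue(): queue = [27]
enqueue(24): queue = [27, 24]
enqueue(8): queue = [27, 24, 8]
dequeue(): queue = [24, 8]
enqueue(26): queue = [24, 8, 26]
enqueue(55): queue = [24, 8, 26, 55]
enqueue(77): queue = [24, 8, 26, 55, 77]
enqueue(96): queue = [24, 8, 26, 55, 77, 96]
dequeue(): queue = [8, 26, 55, 77, 96]

Answer: 8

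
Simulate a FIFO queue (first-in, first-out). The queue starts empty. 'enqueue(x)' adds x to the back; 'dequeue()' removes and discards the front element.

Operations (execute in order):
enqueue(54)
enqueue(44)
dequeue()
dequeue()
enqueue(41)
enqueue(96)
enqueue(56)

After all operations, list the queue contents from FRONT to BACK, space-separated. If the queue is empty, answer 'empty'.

enqueue(54): [54]
enqueue(44): [54, 44]
dequeue(): [44]
dequeue(): []
enqueue(41): [41]
enqueue(96): [41, 96]
enqueue(56): [41, 96, 56]

Answer: 41 96 56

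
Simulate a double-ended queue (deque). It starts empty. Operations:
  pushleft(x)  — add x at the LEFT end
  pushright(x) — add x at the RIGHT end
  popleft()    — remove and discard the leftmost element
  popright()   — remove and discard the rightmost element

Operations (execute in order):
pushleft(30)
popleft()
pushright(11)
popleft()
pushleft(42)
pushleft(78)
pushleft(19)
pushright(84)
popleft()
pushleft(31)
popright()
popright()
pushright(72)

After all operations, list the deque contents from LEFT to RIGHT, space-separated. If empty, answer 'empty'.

pushleft(30): [30]
popleft(): []
pushright(11): [11]
popleft(): []
pushleft(42): [42]
pushleft(78): [78, 42]
pushleft(19): [19, 78, 42]
pushright(84): [19, 78, 42, 84]
popleft(): [78, 42, 84]
pushleft(31): [31, 78, 42, 84]
popright(): [31, 78, 42]
popright(): [31, 78]
pushright(72): [31, 78, 72]

Answer: 31 78 72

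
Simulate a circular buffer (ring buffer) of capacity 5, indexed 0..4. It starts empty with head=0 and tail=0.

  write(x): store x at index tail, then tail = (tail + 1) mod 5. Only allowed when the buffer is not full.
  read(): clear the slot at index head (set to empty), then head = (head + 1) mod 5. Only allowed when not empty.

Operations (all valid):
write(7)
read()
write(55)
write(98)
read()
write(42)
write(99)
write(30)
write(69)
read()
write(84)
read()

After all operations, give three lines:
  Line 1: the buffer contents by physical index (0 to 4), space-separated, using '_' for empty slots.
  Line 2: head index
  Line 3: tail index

write(7): buf=[7 _ _ _ _], head=0, tail=1, size=1
read(): buf=[_ _ _ _ _], head=1, tail=1, size=0
write(55): buf=[_ 55 _ _ _], head=1, tail=2, size=1
write(98): buf=[_ 55 98 _ _], head=1, tail=3, size=2
read(): buf=[_ _ 98 _ _], head=2, tail=3, size=1
write(42): buf=[_ _ 98 42 _], head=2, tail=4, size=2
write(99): buf=[_ _ 98 42 99], head=2, tail=0, size=3
write(30): buf=[30 _ 98 42 99], head=2, tail=1, size=4
write(69): buf=[30 69 98 42 99], head=2, tail=2, size=5
read(): buf=[30 69 _ 42 99], head=3, tail=2, size=4
write(84): buf=[30 69 84 42 99], head=3, tail=3, size=5
read(): buf=[30 69 84 _ 99], head=4, tail=3, size=4

Answer: 30 69 84 _ 99
4
3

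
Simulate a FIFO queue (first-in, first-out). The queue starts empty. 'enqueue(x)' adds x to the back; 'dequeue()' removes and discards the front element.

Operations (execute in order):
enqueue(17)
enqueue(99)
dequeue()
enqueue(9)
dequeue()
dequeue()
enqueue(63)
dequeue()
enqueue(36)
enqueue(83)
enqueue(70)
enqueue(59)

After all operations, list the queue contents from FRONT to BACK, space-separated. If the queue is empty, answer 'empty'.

Answer: 36 83 70 59

Derivation:
enqueue(17): [17]
enqueue(99): [17, 99]
dequeue(): [99]
enqueue(9): [99, 9]
dequeue(): [9]
dequeue(): []
enqueue(63): [63]
dequeue(): []
enqueue(36): [36]
enqueue(83): [36, 83]
enqueue(70): [36, 83, 70]
enqueue(59): [36, 83, 70, 59]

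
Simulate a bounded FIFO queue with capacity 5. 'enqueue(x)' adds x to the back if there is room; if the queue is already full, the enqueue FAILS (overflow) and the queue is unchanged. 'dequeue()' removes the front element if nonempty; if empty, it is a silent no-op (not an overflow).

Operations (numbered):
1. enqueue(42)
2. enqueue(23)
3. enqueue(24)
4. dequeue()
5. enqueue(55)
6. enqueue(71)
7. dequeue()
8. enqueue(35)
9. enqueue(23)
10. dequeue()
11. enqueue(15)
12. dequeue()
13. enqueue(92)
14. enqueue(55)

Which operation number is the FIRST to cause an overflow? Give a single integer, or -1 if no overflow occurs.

Answer: 14

Derivation:
1. enqueue(42): size=1
2. enqueue(23): size=2
3. enqueue(24): size=3
4. dequeue(): size=2
5. enqueue(55): size=3
6. enqueue(71): size=4
7. dequeue(): size=3
8. enqueue(35): size=4
9. enqueue(23): size=5
10. dequeue(): size=4
11. enqueue(15): size=5
12. dequeue(): size=4
13. enqueue(92): size=5
14. enqueue(55): size=5=cap → OVERFLOW (fail)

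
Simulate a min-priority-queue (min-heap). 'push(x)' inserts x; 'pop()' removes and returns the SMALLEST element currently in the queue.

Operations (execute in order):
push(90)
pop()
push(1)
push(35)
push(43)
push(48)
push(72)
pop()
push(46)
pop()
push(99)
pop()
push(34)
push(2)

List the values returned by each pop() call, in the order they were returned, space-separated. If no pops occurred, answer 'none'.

push(90): heap contents = [90]
pop() → 90: heap contents = []
push(1): heap contents = [1]
push(35): heap contents = [1, 35]
push(43): heap contents = [1, 35, 43]
push(48): heap contents = [1, 35, 43, 48]
push(72): heap contents = [1, 35, 43, 48, 72]
pop() → 1: heap contents = [35, 43, 48, 72]
push(46): heap contents = [35, 43, 46, 48, 72]
pop() → 35: heap contents = [43, 46, 48, 72]
push(99): heap contents = [43, 46, 48, 72, 99]
pop() → 43: heap contents = [46, 48, 72, 99]
push(34): heap contents = [34, 46, 48, 72, 99]
push(2): heap contents = [2, 34, 46, 48, 72, 99]

Answer: 90 1 35 43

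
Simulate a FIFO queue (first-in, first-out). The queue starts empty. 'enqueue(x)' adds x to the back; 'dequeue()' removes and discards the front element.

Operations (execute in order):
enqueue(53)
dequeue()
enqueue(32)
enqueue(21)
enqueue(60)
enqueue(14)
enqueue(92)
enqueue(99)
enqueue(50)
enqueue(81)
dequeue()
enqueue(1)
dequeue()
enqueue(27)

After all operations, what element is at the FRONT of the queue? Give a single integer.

Answer: 60

Derivation:
enqueue(53): queue = [53]
dequeue(): queue = []
enqueue(32): queue = [32]
enqueue(21): queue = [32, 21]
enqueue(60): queue = [32, 21, 60]
enqueue(14): queue = [32, 21, 60, 14]
enqueue(92): queue = [32, 21, 60, 14, 92]
enqueue(99): queue = [32, 21, 60, 14, 92, 99]
enqueue(50): queue = [32, 21, 60, 14, 92, 99, 50]
enqueue(81): queue = [32, 21, 60, 14, 92, 99, 50, 81]
dequeue(): queue = [21, 60, 14, 92, 99, 50, 81]
enqueue(1): queue = [21, 60, 14, 92, 99, 50, 81, 1]
dequeue(): queue = [60, 14, 92, 99, 50, 81, 1]
enqueue(27): queue = [60, 14, 92, 99, 50, 81, 1, 27]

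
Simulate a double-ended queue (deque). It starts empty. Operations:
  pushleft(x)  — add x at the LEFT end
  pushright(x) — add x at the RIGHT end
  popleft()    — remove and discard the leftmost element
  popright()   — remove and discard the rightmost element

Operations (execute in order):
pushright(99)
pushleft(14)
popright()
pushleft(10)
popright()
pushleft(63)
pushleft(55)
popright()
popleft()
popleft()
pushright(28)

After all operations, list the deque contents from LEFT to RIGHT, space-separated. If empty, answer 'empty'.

Answer: 28

Derivation:
pushright(99): [99]
pushleft(14): [14, 99]
popright(): [14]
pushleft(10): [10, 14]
popright(): [10]
pushleft(63): [63, 10]
pushleft(55): [55, 63, 10]
popright(): [55, 63]
popleft(): [63]
popleft(): []
pushright(28): [28]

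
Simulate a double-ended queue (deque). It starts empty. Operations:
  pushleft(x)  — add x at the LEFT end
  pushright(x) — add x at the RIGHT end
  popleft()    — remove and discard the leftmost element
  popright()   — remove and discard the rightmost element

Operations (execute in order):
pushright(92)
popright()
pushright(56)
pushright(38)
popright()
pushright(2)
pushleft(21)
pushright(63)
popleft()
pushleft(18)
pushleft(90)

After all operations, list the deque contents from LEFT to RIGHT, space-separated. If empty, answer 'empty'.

pushright(92): [92]
popright(): []
pushright(56): [56]
pushright(38): [56, 38]
popright(): [56]
pushright(2): [56, 2]
pushleft(21): [21, 56, 2]
pushright(63): [21, 56, 2, 63]
popleft(): [56, 2, 63]
pushleft(18): [18, 56, 2, 63]
pushleft(90): [90, 18, 56, 2, 63]

Answer: 90 18 56 2 63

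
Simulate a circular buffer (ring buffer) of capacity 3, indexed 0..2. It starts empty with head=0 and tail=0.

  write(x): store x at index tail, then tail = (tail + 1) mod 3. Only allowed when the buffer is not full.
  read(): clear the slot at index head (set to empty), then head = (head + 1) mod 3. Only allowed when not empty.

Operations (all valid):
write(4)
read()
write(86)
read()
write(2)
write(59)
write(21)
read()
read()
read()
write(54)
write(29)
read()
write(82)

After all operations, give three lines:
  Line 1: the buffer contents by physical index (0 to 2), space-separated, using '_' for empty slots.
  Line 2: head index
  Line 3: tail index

write(4): buf=[4 _ _], head=0, tail=1, size=1
read(): buf=[_ _ _], head=1, tail=1, size=0
write(86): buf=[_ 86 _], head=1, tail=2, size=1
read(): buf=[_ _ _], head=2, tail=2, size=0
write(2): buf=[_ _ 2], head=2, tail=0, size=1
write(59): buf=[59 _ 2], head=2, tail=1, size=2
write(21): buf=[59 21 2], head=2, tail=2, size=3
read(): buf=[59 21 _], head=0, tail=2, size=2
read(): buf=[_ 21 _], head=1, tail=2, size=1
read(): buf=[_ _ _], head=2, tail=2, size=0
write(54): buf=[_ _ 54], head=2, tail=0, size=1
write(29): buf=[29 _ 54], head=2, tail=1, size=2
read(): buf=[29 _ _], head=0, tail=1, size=1
write(82): buf=[29 82 _], head=0, tail=2, size=2

Answer: 29 82 _
0
2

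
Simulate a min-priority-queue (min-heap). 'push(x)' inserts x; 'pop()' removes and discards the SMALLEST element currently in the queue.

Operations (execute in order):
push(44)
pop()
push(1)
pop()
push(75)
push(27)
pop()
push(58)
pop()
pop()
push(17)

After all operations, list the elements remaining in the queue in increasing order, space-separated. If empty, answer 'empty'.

push(44): heap contents = [44]
pop() → 44: heap contents = []
push(1): heap contents = [1]
pop() → 1: heap contents = []
push(75): heap contents = [75]
push(27): heap contents = [27, 75]
pop() → 27: heap contents = [75]
push(58): heap contents = [58, 75]
pop() → 58: heap contents = [75]
pop() → 75: heap contents = []
push(17): heap contents = [17]

Answer: 17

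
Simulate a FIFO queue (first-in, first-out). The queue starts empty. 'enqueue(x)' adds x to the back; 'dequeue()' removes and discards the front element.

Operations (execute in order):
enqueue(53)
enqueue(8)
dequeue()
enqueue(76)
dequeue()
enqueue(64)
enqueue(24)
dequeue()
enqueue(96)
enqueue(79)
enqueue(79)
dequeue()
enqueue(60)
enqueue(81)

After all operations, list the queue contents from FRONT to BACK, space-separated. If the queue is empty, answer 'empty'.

Answer: 24 96 79 79 60 81

Derivation:
enqueue(53): [53]
enqueue(8): [53, 8]
dequeue(): [8]
enqueue(76): [8, 76]
dequeue(): [76]
enqueue(64): [76, 64]
enqueue(24): [76, 64, 24]
dequeue(): [64, 24]
enqueue(96): [64, 24, 96]
enqueue(79): [64, 24, 96, 79]
enqueue(79): [64, 24, 96, 79, 79]
dequeue(): [24, 96, 79, 79]
enqueue(60): [24, 96, 79, 79, 60]
enqueue(81): [24, 96, 79, 79, 60, 81]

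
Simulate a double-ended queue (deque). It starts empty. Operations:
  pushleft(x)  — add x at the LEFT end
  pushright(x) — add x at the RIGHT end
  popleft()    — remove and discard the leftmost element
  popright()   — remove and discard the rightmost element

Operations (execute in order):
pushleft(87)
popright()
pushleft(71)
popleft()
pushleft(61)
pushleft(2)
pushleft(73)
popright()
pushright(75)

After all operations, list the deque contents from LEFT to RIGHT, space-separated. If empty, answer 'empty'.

Answer: 73 2 75

Derivation:
pushleft(87): [87]
popright(): []
pushleft(71): [71]
popleft(): []
pushleft(61): [61]
pushleft(2): [2, 61]
pushleft(73): [73, 2, 61]
popright(): [73, 2]
pushright(75): [73, 2, 75]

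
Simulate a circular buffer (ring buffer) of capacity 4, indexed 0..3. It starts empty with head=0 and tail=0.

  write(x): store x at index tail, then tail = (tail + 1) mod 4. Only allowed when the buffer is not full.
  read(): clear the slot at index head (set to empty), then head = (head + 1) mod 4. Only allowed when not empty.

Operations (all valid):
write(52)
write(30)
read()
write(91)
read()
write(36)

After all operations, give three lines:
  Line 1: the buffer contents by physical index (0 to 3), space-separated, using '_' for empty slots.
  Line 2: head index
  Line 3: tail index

write(52): buf=[52 _ _ _], head=0, tail=1, size=1
write(30): buf=[52 30 _ _], head=0, tail=2, size=2
read(): buf=[_ 30 _ _], head=1, tail=2, size=1
write(91): buf=[_ 30 91 _], head=1, tail=3, size=2
read(): buf=[_ _ 91 _], head=2, tail=3, size=1
write(36): buf=[_ _ 91 36], head=2, tail=0, size=2

Answer: _ _ 91 36
2
0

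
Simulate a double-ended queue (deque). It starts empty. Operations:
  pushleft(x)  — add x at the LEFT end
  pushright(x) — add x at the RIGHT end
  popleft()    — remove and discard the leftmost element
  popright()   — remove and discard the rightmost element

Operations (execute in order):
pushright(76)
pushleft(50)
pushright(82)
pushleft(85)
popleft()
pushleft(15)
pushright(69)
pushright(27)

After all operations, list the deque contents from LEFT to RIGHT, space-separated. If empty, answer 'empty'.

Answer: 15 50 76 82 69 27

Derivation:
pushright(76): [76]
pushleft(50): [50, 76]
pushright(82): [50, 76, 82]
pushleft(85): [85, 50, 76, 82]
popleft(): [50, 76, 82]
pushleft(15): [15, 50, 76, 82]
pushright(69): [15, 50, 76, 82, 69]
pushright(27): [15, 50, 76, 82, 69, 27]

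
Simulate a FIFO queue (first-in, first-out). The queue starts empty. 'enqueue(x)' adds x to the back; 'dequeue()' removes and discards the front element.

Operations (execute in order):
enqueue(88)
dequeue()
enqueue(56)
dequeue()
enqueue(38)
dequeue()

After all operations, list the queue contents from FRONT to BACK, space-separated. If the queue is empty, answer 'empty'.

enqueue(88): [88]
dequeue(): []
enqueue(56): [56]
dequeue(): []
enqueue(38): [38]
dequeue(): []

Answer: empty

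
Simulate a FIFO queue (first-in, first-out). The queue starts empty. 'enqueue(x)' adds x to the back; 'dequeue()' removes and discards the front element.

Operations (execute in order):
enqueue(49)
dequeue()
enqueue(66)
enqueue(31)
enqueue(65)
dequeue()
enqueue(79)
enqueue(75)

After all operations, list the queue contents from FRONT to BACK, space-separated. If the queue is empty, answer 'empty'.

enqueue(49): [49]
dequeue(): []
enqueue(66): [66]
enqueue(31): [66, 31]
enqueue(65): [66, 31, 65]
dequeue(): [31, 65]
enqueue(79): [31, 65, 79]
enqueue(75): [31, 65, 79, 75]

Answer: 31 65 79 75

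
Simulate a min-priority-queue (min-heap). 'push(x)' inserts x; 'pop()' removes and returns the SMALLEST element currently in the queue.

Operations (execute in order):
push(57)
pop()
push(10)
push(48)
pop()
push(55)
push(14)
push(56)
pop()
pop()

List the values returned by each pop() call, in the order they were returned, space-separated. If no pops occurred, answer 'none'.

push(57): heap contents = [57]
pop() → 57: heap contents = []
push(10): heap contents = [10]
push(48): heap contents = [10, 48]
pop() → 10: heap contents = [48]
push(55): heap contents = [48, 55]
push(14): heap contents = [14, 48, 55]
push(56): heap contents = [14, 48, 55, 56]
pop() → 14: heap contents = [48, 55, 56]
pop() → 48: heap contents = [55, 56]

Answer: 57 10 14 48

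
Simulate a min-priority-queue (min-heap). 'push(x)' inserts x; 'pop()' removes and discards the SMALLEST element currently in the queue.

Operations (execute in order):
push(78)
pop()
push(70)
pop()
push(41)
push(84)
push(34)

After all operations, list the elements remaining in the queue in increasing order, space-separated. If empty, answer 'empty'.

Answer: 34 41 84

Derivation:
push(78): heap contents = [78]
pop() → 78: heap contents = []
push(70): heap contents = [70]
pop() → 70: heap contents = []
push(41): heap contents = [41]
push(84): heap contents = [41, 84]
push(34): heap contents = [34, 41, 84]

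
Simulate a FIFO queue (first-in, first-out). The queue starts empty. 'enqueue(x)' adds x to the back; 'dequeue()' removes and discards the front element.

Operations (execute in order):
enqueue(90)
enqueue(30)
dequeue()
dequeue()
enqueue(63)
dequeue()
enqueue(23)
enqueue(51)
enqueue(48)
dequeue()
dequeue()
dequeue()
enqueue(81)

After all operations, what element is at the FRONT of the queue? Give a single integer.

enqueue(90): queue = [90]
enqueue(30): queue = [90, 30]
dequeue(): queue = [30]
dequeue(): queue = []
enqueue(63): queue = [63]
dequeue(): queue = []
enqueue(23): queue = [23]
enqueue(51): queue = [23, 51]
enqueue(48): queue = [23, 51, 48]
dequeue(): queue = [51, 48]
dequeue(): queue = [48]
dequeue(): queue = []
enqueue(81): queue = [81]

Answer: 81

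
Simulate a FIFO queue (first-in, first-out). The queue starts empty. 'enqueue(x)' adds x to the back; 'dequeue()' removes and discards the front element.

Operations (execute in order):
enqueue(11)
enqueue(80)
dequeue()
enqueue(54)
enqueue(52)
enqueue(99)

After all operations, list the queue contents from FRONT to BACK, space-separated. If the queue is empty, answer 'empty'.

enqueue(11): [11]
enqueue(80): [11, 80]
dequeue(): [80]
enqueue(54): [80, 54]
enqueue(52): [80, 54, 52]
enqueue(99): [80, 54, 52, 99]

Answer: 80 54 52 99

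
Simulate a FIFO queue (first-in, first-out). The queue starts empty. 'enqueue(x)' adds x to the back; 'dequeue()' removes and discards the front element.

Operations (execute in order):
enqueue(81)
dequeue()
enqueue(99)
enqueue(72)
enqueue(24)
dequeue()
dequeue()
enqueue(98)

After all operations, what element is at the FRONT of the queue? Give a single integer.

enqueue(81): queue = [81]
dequeue(): queue = []
enqueue(99): queue = [99]
enqueue(72): queue = [99, 72]
enqueue(24): queue = [99, 72, 24]
dequeue(): queue = [72, 24]
dequeue(): queue = [24]
enqueue(98): queue = [24, 98]

Answer: 24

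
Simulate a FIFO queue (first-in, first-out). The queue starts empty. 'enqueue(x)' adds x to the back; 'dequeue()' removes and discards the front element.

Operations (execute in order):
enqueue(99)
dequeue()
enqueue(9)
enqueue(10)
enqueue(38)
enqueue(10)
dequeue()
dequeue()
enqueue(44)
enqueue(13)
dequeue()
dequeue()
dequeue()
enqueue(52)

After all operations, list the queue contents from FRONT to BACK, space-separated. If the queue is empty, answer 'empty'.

Answer: 13 52

Derivation:
enqueue(99): [99]
dequeue(): []
enqueue(9): [9]
enqueue(10): [9, 10]
enqueue(38): [9, 10, 38]
enqueue(10): [9, 10, 38, 10]
dequeue(): [10, 38, 10]
dequeue(): [38, 10]
enqueue(44): [38, 10, 44]
enqueue(13): [38, 10, 44, 13]
dequeue(): [10, 44, 13]
dequeue(): [44, 13]
dequeue(): [13]
enqueue(52): [13, 52]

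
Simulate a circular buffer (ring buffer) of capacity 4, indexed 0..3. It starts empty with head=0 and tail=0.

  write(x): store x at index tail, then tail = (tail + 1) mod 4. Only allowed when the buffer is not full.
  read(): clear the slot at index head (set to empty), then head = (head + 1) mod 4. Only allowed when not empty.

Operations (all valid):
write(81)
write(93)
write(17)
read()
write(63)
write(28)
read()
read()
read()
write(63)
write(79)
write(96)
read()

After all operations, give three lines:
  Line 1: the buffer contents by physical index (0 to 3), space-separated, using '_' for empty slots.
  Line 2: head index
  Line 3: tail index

write(81): buf=[81 _ _ _], head=0, tail=1, size=1
write(93): buf=[81 93 _ _], head=0, tail=2, size=2
write(17): buf=[81 93 17 _], head=0, tail=3, size=3
read(): buf=[_ 93 17 _], head=1, tail=3, size=2
write(63): buf=[_ 93 17 63], head=1, tail=0, size=3
write(28): buf=[28 93 17 63], head=1, tail=1, size=4
read(): buf=[28 _ 17 63], head=2, tail=1, size=3
read(): buf=[28 _ _ 63], head=3, tail=1, size=2
read(): buf=[28 _ _ _], head=0, tail=1, size=1
write(63): buf=[28 63 _ _], head=0, tail=2, size=2
write(79): buf=[28 63 79 _], head=0, tail=3, size=3
write(96): buf=[28 63 79 96], head=0, tail=0, size=4
read(): buf=[_ 63 79 96], head=1, tail=0, size=3

Answer: _ 63 79 96
1
0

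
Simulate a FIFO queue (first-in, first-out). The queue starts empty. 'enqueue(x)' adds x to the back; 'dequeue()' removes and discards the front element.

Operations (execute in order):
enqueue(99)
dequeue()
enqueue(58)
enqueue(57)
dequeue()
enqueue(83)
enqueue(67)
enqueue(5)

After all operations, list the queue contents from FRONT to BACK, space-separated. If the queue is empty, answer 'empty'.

Answer: 57 83 67 5

Derivation:
enqueue(99): [99]
dequeue(): []
enqueue(58): [58]
enqueue(57): [58, 57]
dequeue(): [57]
enqueue(83): [57, 83]
enqueue(67): [57, 83, 67]
enqueue(5): [57, 83, 67, 5]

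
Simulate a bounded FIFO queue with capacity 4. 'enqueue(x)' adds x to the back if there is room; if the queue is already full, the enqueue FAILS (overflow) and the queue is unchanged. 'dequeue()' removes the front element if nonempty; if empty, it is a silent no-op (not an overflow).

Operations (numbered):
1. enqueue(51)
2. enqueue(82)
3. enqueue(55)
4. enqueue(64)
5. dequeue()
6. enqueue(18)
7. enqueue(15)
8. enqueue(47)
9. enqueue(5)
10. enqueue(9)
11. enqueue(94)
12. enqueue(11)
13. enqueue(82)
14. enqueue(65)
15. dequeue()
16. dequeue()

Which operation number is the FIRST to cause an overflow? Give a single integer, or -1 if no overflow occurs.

1. enqueue(51): size=1
2. enqueue(82): size=2
3. enqueue(55): size=3
4. enqueue(64): size=4
5. dequeue(): size=3
6. enqueue(18): size=4
7. enqueue(15): size=4=cap → OVERFLOW (fail)
8. enqueue(47): size=4=cap → OVERFLOW (fail)
9. enqueue(5): size=4=cap → OVERFLOW (fail)
10. enqueue(9): size=4=cap → OVERFLOW (fail)
11. enqueue(94): size=4=cap → OVERFLOW (fail)
12. enqueue(11): size=4=cap → OVERFLOW (fail)
13. enqueue(82): size=4=cap → OVERFLOW (fail)
14. enqueue(65): size=4=cap → OVERFLOW (fail)
15. dequeue(): size=3
16. dequeue(): size=2

Answer: 7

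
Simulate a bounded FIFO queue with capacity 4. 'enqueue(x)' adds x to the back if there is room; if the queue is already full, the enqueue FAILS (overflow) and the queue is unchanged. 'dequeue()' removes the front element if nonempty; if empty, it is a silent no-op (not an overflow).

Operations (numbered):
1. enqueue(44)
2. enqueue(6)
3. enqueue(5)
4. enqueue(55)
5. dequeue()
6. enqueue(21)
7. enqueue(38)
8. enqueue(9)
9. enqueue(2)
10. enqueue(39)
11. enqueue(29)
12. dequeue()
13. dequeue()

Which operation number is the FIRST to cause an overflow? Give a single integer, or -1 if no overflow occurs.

1. enqueue(44): size=1
2. enqueue(6): size=2
3. enqueue(5): size=3
4. enqueue(55): size=4
5. dequeue(): size=3
6. enqueue(21): size=4
7. enqueue(38): size=4=cap → OVERFLOW (fail)
8. enqueue(9): size=4=cap → OVERFLOW (fail)
9. enqueue(2): size=4=cap → OVERFLOW (fail)
10. enqueue(39): size=4=cap → OVERFLOW (fail)
11. enqueue(29): size=4=cap → OVERFLOW (fail)
12. dequeue(): size=3
13. dequeue(): size=2

Answer: 7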